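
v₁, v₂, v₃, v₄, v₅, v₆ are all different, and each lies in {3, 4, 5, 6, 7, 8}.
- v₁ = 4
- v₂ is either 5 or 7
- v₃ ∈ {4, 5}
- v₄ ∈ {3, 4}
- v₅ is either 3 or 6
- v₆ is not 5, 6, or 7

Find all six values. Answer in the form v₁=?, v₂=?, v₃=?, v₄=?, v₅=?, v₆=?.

v₁=4, v₂=7, v₃=5, v₄=3, v₅=6, v₆=8

v₁ has just one choice, so v₁ = 4. Strike 4 from v₃, v₄, v₆.
v₃ has just one choice, so v₃ = 5. Strike 5 from v₂.
v₄ has just one choice, so v₄ = 3. So v₅, v₆ can't be 3.
v₅ must be 6 (only option left).
v₆ must be 8 (only option left).
That leaves v₂ = 7.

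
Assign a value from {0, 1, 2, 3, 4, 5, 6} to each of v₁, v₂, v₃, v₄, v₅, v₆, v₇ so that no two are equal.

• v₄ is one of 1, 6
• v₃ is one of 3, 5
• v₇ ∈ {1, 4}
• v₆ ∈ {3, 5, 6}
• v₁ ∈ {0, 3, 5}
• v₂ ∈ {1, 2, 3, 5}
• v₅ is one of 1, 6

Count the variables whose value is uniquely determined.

The 7 variables draw from only 7 values {0, 1, 2, 3, 4, 5, 6}, so each is used; only v₁ can be 0, hence v₁ = 0.
The 6 still-open variables together cover exactly {1, 2, 3, 4, 5, 6} — 6 values for 6 variables — and 2 appears only in v₂'s list, so v₂ = 2.
Among the 5 still-open variables, 4 fits only v₇ (and all 5 values in {1, 3, 4, 5, 6} must be used), so v₇ = 4.
v₄ and v₅ between them cover only {1, 6} — a naked pair. Remove those values from v₆.
Determined: v₁=0, v₂=2, v₇=4. The other variables each still have more than one consistent value. That makes 3.

3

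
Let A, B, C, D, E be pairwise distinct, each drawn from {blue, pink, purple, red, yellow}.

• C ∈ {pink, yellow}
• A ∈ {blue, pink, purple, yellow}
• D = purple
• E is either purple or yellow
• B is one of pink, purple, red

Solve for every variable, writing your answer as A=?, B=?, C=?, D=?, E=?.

A=blue, B=red, C=pink, D=purple, E=yellow

D has just one choice, so D = purple. So A, B, E can't be purple.
E must be yellow (only option left). So A, C can't be yellow.
C must be pink (only option left). Remove pink from A, B.
A has just one choice, so A = blue.
That leaves B = red.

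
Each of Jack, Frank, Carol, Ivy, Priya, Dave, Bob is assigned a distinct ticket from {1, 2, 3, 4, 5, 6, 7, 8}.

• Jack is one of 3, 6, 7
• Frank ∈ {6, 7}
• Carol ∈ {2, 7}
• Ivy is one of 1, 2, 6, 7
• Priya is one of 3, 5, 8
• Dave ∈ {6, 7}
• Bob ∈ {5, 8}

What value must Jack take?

3

The 7 variables together cover exactly {1, 2, 3, 5, 6, 7, 8} — 7 values for 7 variables — and 1 appears only in Ivy's list, so Ivy = 1.
The 6 still-open variables together cover exactly {2, 3, 5, 6, 7, 8} — 6 values for 6 variables — and 2 appears only in Carol's list, so Carol = 2.
Frank and Dave share exactly the 2 values {6, 7}; by pigeonhole those values go to them, so strike 6, 7 from Jack.
So Jack = 3.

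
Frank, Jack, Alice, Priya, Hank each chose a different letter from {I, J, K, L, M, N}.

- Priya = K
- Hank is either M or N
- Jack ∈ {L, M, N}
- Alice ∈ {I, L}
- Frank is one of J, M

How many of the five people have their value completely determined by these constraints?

1

Priya must be K (only option left).
Determined: Priya=K. The other people each still have more than one consistent value. That makes 1.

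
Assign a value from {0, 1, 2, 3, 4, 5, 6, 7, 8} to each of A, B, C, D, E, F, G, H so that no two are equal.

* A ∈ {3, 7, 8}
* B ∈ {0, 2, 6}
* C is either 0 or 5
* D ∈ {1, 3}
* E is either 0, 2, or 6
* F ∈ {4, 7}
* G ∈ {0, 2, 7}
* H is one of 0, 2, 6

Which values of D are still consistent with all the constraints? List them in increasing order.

1, 3

B, E, H share exactly the 3 values {0, 2, 6}; by pigeonhole those values go to them, so strike 0, 2, 6 from C, G.
That leaves C = 5.
G has just one choice, so G = 7. So A, F can't be 7.
F's domain is down to {4}, so F = 4.
No further eliminations apply; D can still be any of 1, 3.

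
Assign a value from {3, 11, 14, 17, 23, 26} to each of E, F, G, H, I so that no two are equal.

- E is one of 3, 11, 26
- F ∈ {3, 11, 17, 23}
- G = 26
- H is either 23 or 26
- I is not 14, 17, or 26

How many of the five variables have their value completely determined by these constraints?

3

G's domain is down to {26}, so G = 26. Remove 26 from E, H.
H's domain is down to {23}, so H = 23. Strike 23 from F, I.
The 3 still-open variables together cover exactly {3, 11, 17} — 3 values for 3 variables — and 17 appears only in F's list, so F = 17.
Determined: F=17, G=26, H=23. The other variables each still have more than one consistent value. That makes 3.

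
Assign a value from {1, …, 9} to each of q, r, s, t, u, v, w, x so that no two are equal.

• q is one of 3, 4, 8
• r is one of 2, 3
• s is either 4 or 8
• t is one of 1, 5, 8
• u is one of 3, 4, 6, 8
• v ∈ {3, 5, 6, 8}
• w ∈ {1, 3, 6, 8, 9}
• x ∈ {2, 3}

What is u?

Among the 8 variables, 9 fits only w (and all 8 values in {1, 2, 3, 4, 5, 6, 8, 9} must be used), so w = 9.
The 7 still-open variables together cover exactly {1, 2, 3, 4, 5, 6, 8} — 7 values for 7 variables — and 1 appears only in t's list, so t = 1.
The 6 still-open variables together cover exactly {2, 3, 4, 5, 6, 8} — 6 values for 6 variables — and 5 appears only in v's list, so v = 5.
The 5 still-open variables together cover exactly {2, 3, 4, 6, 8} — 5 values for 5 variables — and 6 appears only in u's list, so u = 6.

6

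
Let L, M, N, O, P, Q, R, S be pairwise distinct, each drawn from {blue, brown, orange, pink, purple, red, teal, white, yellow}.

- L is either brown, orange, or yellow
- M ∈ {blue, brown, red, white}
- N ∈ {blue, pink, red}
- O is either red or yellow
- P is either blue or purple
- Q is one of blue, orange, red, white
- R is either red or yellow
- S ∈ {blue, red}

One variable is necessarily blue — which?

S

The 8 variables draw from only 8 values {blue, brown, orange, pink, purple, red, white, yellow}, so each is used; only N can be pink, hence N = pink.
The 7 still-open variables draw from only 7 values {blue, brown, orange, purple, red, white, yellow}, so each is used; only P can be purple, hence P = purple.
The 2 variables O and R are confined to {red, yellow}, which locks those values in; drop them from L, M, Q, S.
So blue goes to S.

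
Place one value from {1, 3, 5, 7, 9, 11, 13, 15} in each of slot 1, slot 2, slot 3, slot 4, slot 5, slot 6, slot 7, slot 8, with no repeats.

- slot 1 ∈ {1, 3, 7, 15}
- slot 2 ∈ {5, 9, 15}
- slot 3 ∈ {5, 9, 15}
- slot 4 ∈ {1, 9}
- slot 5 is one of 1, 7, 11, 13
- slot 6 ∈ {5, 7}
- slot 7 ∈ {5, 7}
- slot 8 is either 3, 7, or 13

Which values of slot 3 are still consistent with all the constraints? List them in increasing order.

The 8 variables draw from only 8 values {1, 3, 5, 7, 9, 11, 13, 15}, so each is used; only slot 5 can be 11, hence slot 5 = 11.
The 7 still-open variables together cover exactly {1, 3, 5, 7, 9, 13, 15} — 7 values for 7 variables — and 13 appears only in slot 8's list, so slot 8 = 13.
The 6 still-open variables draw from only 6 values {1, 3, 5, 7, 9, 15}, so each is used; only slot 1 can be 3, hence slot 1 = 3.
The 5 still-open variables together cover exactly {1, 5, 7, 9, 15} — 5 values for 5 variables — and 1 appears only in slot 4's list, so slot 4 = 1.
slot 6 and slot 7 between them cover only {5, 7} — a naked pair. Remove those values from slot 2, slot 3.
No further eliminations apply; slot 3 can still be any of 9, 15.

9, 15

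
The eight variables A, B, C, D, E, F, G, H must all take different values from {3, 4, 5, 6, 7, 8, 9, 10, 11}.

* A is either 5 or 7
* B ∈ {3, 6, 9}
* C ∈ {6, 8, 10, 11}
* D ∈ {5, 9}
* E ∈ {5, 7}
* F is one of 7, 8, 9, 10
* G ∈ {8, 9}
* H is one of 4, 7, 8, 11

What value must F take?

10

A and E between them cover only {5, 7} — a naked pair. Remove those values from D, F, H.
That leaves D = 9. So B, F, G can't be 9.
G must be 8 (only option left). So C, F, H can't be 8.
So F = 10.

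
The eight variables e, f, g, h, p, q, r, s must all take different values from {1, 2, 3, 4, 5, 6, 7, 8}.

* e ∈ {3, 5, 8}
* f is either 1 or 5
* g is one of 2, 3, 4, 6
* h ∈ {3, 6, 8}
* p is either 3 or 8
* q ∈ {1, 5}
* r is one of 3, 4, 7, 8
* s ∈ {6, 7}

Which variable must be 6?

Among the 8 variables, 2 fits only g (and all 8 values in {1, 2, 3, 4, 5, 6, 7, 8} must be used), so g = 2.
The 7 still-open variables together cover exactly {1, 3, 4, 5, 6, 7, 8} — 7 values for 7 variables — and 4 appears only in r's list, so r = 4.
The 6 still-open variables together cover exactly {1, 3, 5, 6, 7, 8} — 6 values for 6 variables — and 7 appears only in s's list, so s = 7.
The 5 still-open variables draw from only 5 values {1, 3, 5, 6, 8}, so each is used; only h can be 6, hence h = 6.

h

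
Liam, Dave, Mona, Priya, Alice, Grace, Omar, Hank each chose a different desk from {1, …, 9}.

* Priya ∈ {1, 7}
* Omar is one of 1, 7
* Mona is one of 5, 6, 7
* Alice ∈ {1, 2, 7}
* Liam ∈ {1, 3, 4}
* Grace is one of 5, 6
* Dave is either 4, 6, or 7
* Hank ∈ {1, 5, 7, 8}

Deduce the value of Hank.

8

The 8 variables draw from only 8 values {1, 2, 3, 4, 5, 6, 7, 8}, so each is used; only Alice can be 2, hence Alice = 2.
Among the 7 still-open variables, 3 fits only Liam (and all 7 values in {1, 3, 4, 5, 6, 7, 8} must be used), so Liam = 3.
Among the 6 still-open variables, 4 fits only Dave (and all 6 values in {1, 4, 5, 6, 7, 8} must be used), so Dave = 4.
The 5 still-open variables together cover exactly {1, 5, 6, 7, 8} — 5 values for 5 variables — and 8 appears only in Hank's list, so Hank = 8.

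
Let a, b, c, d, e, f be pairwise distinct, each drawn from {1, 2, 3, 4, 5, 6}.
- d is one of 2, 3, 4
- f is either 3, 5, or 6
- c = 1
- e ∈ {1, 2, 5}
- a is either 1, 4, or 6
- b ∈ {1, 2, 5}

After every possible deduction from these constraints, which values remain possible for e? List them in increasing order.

c's domain is down to {1}, so c = 1. Eliminate 1 elsewhere: a, b, e.
The 2 variables b and e are confined to {2, 5}, which locks those values in; drop them from d, f.
No further eliminations apply; e can still be any of 2, 5.

2, 5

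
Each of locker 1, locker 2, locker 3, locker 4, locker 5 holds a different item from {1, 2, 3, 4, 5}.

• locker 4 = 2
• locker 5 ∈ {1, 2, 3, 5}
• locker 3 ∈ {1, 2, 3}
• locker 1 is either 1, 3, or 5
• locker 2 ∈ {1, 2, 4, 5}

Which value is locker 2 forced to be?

4

locker 4 must be 2 (only option left). So locker 2, locker 3, locker 5 can't be 2.
The 4 still-open variables draw from only 4 values {1, 3, 4, 5}, so each is used; only locker 2 can be 4, hence locker 2 = 4.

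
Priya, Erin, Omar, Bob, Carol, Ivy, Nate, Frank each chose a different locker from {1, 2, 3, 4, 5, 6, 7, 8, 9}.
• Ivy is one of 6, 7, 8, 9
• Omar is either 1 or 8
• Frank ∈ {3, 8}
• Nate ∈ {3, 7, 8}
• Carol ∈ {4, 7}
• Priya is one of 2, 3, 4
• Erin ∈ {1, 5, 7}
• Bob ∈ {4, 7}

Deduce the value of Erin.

5

Bob and Carol share exactly the 2 values {4, 7}; by pigeonhole those values go to them, so strike 4, 7 from Priya, Erin, Ivy, Nate.
Nate and Frank between them cover only {3, 8} — a naked pair. Remove those values from Priya, Omar, Ivy.
That leaves Priya = 2.
Omar has just one choice, so Omar = 1. Eliminate 1 elsewhere: Erin.
So Erin = 5.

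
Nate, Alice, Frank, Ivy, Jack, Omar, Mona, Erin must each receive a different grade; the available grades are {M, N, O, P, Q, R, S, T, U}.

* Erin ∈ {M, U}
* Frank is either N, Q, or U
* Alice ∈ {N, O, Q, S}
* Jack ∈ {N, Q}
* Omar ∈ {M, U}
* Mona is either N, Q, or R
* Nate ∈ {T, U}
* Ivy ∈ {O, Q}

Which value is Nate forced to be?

T

Among the 8 variables, R fits only Mona (and all 8 values in {M, N, O, Q, R, S, T, U} must be used), so Mona = R.
The 7 still-open variables together cover exactly {M, N, O, Q, S, T, U} — 7 values for 7 variables — and S appears only in Alice's list, so Alice = S.
The 6 still-open variables draw from only 6 values {M, N, O, Q, T, U}, so each is used; only Ivy can be O, hence Ivy = O.
The 5 still-open variables together cover exactly {M, N, Q, T, U} — 5 values for 5 variables — and T appears only in Nate's list, so Nate = T.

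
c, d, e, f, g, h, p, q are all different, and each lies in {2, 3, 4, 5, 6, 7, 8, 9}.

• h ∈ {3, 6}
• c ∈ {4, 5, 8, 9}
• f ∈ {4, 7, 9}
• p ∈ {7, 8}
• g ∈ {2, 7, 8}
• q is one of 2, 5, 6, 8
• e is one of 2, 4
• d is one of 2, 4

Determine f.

The 8 variables together cover exactly {2, 3, 4, 5, 6, 7, 8, 9} — 8 values for 8 variables — and 3 appears only in h's list, so h = 3.
The 7 still-open variables together cover exactly {2, 4, 5, 6, 7, 8, 9} — 7 values for 7 variables — and 6 appears only in q's list, so q = 6.
The 6 still-open variables draw from only 6 values {2, 4, 5, 7, 8, 9}, so each is used; only c can be 5, hence c = 5.
Among the 5 still-open variables, 9 fits only f (and all 5 values in {2, 4, 7, 8, 9} must be used), so f = 9.

9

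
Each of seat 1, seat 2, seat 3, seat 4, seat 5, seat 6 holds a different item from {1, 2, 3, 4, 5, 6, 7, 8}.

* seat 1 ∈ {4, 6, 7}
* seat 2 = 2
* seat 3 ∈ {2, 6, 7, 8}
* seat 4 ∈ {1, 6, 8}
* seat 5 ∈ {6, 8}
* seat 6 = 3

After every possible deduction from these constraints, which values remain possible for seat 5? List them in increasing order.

6, 8

seat 2 must be 2 (only option left). Eliminate 2 elsewhere: seat 3.
seat 6 must be 3 (only option left).
No further eliminations apply; seat 5 can still be any of 6, 8.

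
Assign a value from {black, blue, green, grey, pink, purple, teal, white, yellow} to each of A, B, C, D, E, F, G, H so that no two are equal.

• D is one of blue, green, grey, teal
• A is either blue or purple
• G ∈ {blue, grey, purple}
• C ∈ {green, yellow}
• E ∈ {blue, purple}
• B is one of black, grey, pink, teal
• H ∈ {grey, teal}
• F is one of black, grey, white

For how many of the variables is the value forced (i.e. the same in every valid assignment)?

The 2 variables A and E are confined to {blue, purple}, which locks those values in; drop them from D, G.
That leaves G = grey. So B, D, F, H can't be grey.
H's domain is down to {teal}, so H = teal. Eliminate teal elsewhere: B, D.
That leaves D = green. Eliminate green elsewhere: C.
C must be yellow (only option left).
Determined: C=yellow, D=green, G=grey, H=teal. The other variables each still have more than one consistent value. That makes 4.

4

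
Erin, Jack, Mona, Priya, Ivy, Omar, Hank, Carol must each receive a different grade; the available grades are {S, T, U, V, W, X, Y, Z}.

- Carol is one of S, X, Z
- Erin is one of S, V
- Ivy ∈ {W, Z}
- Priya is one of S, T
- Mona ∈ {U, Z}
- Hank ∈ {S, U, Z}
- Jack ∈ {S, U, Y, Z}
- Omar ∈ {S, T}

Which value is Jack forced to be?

Y

Among the 8 variables, V fits only Erin (and all 8 values in {S, T, U, V, W, X, Y, Z} must be used), so Erin = V.
The 7 still-open variables draw from only 7 values {S, T, U, W, X, Y, Z}, so each is used; only Ivy can be W, hence Ivy = W.
The 6 still-open variables draw from only 6 values {S, T, U, X, Y, Z}, so each is used; only Carol can be X, hence Carol = X.
The 5 still-open variables draw from only 5 values {S, T, U, Y, Z}, so each is used; only Jack can be Y, hence Jack = Y.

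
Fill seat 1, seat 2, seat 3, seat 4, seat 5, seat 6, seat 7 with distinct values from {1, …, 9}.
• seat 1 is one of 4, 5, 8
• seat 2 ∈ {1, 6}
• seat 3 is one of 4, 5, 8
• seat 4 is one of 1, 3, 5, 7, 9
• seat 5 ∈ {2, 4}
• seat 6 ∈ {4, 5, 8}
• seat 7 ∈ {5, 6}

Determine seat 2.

1

seat 1, seat 3, seat 6 between them cover only {4, 5, 8} — a naked triple. Remove those values from seat 4, seat 5, seat 7.
That leaves seat 5 = 2.
seat 7 must be 6 (only option left). Strike 6 from seat 2.
So seat 2 = 1.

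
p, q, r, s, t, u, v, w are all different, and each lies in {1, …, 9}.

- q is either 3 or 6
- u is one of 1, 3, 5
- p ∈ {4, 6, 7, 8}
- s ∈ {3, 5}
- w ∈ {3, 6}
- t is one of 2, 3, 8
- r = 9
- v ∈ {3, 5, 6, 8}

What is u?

r must be 9 (only option left).
q and w share exactly the 2 values {3, 6}; by pigeonhole those values go to them, so strike 3, 6 from p, s, t, u, v.
That leaves s = 5. Remove 5 from u, v.
So u = 1.

1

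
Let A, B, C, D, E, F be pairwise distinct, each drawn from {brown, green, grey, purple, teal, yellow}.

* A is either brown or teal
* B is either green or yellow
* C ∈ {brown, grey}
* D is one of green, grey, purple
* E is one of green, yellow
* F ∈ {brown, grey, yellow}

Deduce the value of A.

teal

The 6 variables together cover exactly {brown, green, grey, purple, teal, yellow} — 6 values for 6 variables — and purple appears only in D's list, so D = purple.
The 5 still-open variables together cover exactly {brown, green, grey, teal, yellow} — 5 values for 5 variables — and teal appears only in A's list, so A = teal.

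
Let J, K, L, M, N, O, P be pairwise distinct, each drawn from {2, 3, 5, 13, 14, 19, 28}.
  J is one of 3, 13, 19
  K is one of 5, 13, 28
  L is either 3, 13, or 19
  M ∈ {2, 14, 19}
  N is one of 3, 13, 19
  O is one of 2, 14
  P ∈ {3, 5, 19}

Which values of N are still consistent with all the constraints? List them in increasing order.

3, 13, 19

Among the 7 variables, 28 fits only K (and all 7 values in {2, 3, 5, 13, 14, 19, 28} must be used), so K = 28.
The 6 still-open variables draw from only 6 values {2, 3, 5, 13, 14, 19}, so each is used; only P can be 5, hence P = 5.
J, L, N share exactly the 3 values {3, 13, 19}; by pigeonhole those values go to them, so strike 3, 13, 19 from M.
No further eliminations apply; N can still be any of 3, 13, 19.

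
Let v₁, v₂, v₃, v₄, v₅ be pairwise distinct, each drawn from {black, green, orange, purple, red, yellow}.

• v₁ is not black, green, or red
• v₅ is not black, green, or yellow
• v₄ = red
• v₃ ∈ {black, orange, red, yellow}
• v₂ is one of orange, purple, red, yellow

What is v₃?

black

v₄ must be red (only option left). So v₂, v₃, v₅ can't be red.
The 4 still-open variables together cover exactly {black, orange, purple, yellow} — 4 values for 4 variables — and black appears only in v₃'s list, so v₃ = black.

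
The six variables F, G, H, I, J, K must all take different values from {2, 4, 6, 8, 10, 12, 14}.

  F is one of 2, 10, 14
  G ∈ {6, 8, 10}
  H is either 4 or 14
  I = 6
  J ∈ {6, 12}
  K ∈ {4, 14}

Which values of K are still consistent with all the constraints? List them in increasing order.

4, 14

I must be 6 (only option left). So G, J can't be 6.
J has just one choice, so J = 12.
H and K between them cover only {4, 14} — a naked pair. Remove those values from F.
No further eliminations apply; K can still be any of 4, 14.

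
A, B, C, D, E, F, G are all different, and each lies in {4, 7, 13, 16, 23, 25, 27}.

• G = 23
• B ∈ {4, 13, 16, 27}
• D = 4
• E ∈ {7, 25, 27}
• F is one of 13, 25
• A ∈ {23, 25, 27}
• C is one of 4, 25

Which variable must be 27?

D must be 4 (only option left). Eliminate 4 elsewhere: B, C.
G must be 23 (only option left). Eliminate 23 elsewhere: A.
C must be 25 (only option left). So A, E, F can't be 25.
So 27 goes to A.

A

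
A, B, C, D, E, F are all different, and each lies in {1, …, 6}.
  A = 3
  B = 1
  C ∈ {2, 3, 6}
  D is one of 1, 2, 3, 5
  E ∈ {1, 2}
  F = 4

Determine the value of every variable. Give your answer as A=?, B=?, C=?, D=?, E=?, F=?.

A=3, B=1, C=6, D=5, E=2, F=4

A's domain is down to {3}, so A = 3. Strike 3 from C, D.
B's domain is down to {1}, so B = 1. Remove 1 from D, E.
E must be 2 (only option left). Strike 2 from C, D.
F has just one choice, so F = 4.
C must be 6 (only option left).
D has just one choice, so D = 5.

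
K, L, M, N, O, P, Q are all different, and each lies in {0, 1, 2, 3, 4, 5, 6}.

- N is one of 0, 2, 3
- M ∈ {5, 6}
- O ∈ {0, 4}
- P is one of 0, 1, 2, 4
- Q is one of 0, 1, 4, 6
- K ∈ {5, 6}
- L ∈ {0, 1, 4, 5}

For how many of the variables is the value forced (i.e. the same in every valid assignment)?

2

Among the 7 variables, 3 fits only N (and all 7 values in {0, 1, 2, 3, 4, 5, 6} must be used), so N = 3.
The 6 still-open variables together cover exactly {0, 1, 2, 4, 5, 6} — 6 values for 6 variables — and 2 appears only in P's list, so P = 2.
The 2 variables K and M are confined to {5, 6}, which locks those values in; drop them from L, Q.
Determined: N=3, P=2. The other variables each still have more than one consistent value. That makes 2.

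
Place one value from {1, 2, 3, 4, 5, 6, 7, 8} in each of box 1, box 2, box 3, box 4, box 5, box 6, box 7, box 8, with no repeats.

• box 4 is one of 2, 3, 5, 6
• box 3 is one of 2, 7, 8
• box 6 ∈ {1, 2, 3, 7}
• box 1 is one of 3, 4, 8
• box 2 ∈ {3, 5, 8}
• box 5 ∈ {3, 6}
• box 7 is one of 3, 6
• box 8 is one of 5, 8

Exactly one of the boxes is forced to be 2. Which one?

box 4

The 8 variables together cover exactly {1, 2, 3, 4, 5, 6, 7, 8} — 8 values for 8 variables — and 1 appears only in box 6's list, so box 6 = 1.
Among the 7 still-open variables, 4 fits only box 1 (and all 7 values in {2, 3, 4, 5, 6, 7, 8} must be used), so box 1 = 4.
The 6 still-open variables draw from only 6 values {2, 3, 5, 6, 7, 8}, so each is used; only box 3 can be 7, hence box 3 = 7.
The 5 still-open variables draw from only 5 values {2, 3, 5, 6, 8}, so each is used; only box 4 can be 2, hence box 4 = 2.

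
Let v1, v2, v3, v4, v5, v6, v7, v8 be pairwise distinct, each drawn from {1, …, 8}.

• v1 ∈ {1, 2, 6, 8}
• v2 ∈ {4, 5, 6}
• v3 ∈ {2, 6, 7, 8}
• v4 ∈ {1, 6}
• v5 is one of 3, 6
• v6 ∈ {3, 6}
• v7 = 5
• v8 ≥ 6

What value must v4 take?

1

v7 has just one choice, so v7 = 5. Eliminate 5 elsewhere: v2.
The 7 still-open variables together cover exactly {1, 2, 3, 4, 6, 7, 8} — 7 values for 7 variables — and 4 appears only in v2's list, so v2 = 4.
The 2 variables v5 and v6 are confined to {3, 6}, which locks those values in; drop them from v1, v3, v4, v8.
So v4 = 1.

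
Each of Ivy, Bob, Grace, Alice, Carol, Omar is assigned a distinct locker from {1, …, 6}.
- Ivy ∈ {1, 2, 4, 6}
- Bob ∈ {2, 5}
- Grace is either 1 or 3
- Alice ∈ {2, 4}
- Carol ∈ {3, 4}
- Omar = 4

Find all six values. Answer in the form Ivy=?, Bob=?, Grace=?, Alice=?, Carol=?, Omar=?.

Omar has just one choice, so Omar = 4. Remove 4 from Ivy, Alice, Carol.
Alice must be 2 (only option left). Eliminate 2 elsewhere: Ivy, Bob.
That leaves Carol = 3. So Grace can't be 3.
That leaves Bob = 5.
Grace has just one choice, so Grace = 1. Eliminate 1 elsewhere: Ivy.
Ivy must be 6 (only option left).

Ivy=6, Bob=5, Grace=1, Alice=2, Carol=3, Omar=4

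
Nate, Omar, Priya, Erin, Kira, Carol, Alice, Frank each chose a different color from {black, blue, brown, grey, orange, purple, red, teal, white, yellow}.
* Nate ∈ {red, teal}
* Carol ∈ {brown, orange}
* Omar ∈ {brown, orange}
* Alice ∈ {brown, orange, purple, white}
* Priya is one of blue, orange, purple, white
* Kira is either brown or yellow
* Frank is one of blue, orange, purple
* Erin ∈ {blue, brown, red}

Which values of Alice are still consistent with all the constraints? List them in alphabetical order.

Among the 8 variables, teal fits only Nate (and all 8 values in {blue, brown, orange, purple, red, teal, white, yellow} must be used), so Nate = teal.
The 7 still-open variables draw from only 7 values {blue, brown, orange, purple, red, white, yellow}, so each is used; only Erin can be red, hence Erin = red.
The 6 still-open variables draw from only 6 values {blue, brown, orange, purple, white, yellow}, so each is used; only Kira can be yellow, hence Kira = yellow.
Omar and Carol between them cover only {brown, orange} — a naked pair. Remove those values from Priya, Alice, Frank.
No further eliminations apply; Alice can still be any of purple, white.

purple, white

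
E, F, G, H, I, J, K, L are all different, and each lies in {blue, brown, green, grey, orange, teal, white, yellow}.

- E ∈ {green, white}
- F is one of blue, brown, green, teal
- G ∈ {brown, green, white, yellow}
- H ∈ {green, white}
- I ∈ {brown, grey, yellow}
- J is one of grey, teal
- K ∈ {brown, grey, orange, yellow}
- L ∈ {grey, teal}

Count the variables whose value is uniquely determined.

2

Among the 8 variables, blue fits only F (and all 8 values in {blue, brown, green, grey, orange, teal, white, yellow} must be used), so F = blue.
Among the 7 still-open variables, orange fits only K (and all 7 values in {brown, green, grey, orange, teal, white, yellow} must be used), so K = orange.
E and H share exactly the 2 values {green, white}; by pigeonhole those values go to them, so strike green, white from G.
J and L between them cover only {grey, teal} — a naked pair. Remove those values from I.
Determined: F=blue, K=orange. The other variables each still have more than one consistent value. That makes 2.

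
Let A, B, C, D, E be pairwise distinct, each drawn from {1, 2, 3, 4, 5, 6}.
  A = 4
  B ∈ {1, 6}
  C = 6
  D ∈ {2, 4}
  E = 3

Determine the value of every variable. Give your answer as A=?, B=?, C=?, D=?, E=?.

A must be 4 (only option left). Strike 4 from D.
C must be 6 (only option left). Eliminate 6 elsewhere: B.
D's domain is down to {2}, so D = 2.
That leaves E = 3.
That leaves B = 1.

A=4, B=1, C=6, D=2, E=3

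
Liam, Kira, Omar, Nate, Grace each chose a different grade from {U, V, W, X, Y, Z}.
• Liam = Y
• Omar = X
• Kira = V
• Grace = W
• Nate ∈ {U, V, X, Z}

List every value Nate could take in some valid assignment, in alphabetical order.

Liam's domain is down to {Y}, so Liam = Y.
Kira's domain is down to {V}, so Kira = V. Strike V from Nate.
That leaves Omar = X. Eliminate X elsewhere: Nate.
Grace must be W (only option left).
No further eliminations apply; Nate can still be any of U, Z.

U, Z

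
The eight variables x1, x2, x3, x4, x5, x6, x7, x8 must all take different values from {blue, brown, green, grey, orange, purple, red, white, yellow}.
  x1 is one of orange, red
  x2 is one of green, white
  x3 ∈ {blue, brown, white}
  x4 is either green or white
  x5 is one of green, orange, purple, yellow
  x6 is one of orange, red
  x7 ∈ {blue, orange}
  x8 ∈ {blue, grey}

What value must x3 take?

brown

x1 and x6 between them cover only {orange, red} — a naked pair. Remove those values from x5, x7.
That leaves x7 = blue. Remove blue from x3, x8.
x8's domain is down to {grey}, so x8 = grey.
x2 and x4 share exactly the 2 values {green, white}; by pigeonhole those values go to them, so strike green, white from x3, x5.
So x3 = brown.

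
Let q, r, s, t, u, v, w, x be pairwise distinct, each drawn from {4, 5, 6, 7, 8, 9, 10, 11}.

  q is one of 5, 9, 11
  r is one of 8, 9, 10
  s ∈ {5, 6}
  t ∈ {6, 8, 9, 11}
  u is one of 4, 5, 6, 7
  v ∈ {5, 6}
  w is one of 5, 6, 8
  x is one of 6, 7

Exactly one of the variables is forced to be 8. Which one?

The 8 variables together cover exactly {4, 5, 6, 7, 8, 9, 10, 11} — 8 values for 8 variables — and 4 appears only in u's list, so u = 4.
Among the 7 still-open variables, 7 fits only x (and all 7 values in {5, 6, 7, 8, 9, 10, 11} must be used), so x = 7.
The 6 still-open variables together cover exactly {5, 6, 8, 9, 10, 11} — 6 values for 6 variables — and 10 appears only in r's list, so r = 10.
The 2 variables s and v are confined to {5, 6}, which locks those values in; drop them from q, t, w.
So 8 goes to w.

w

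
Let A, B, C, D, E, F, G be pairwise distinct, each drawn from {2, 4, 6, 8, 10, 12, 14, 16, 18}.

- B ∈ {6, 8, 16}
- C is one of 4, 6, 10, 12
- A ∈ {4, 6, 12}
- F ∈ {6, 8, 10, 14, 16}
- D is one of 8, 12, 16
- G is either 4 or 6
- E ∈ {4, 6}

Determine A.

The 7 variables together cover exactly {4, 6, 8, 10, 12, 14, 16} — 7 values for 7 variables — and 14 appears only in F's list, so F = 14.
The 6 still-open variables draw from only 6 values {4, 6, 8, 10, 12, 16}, so each is used; only C can be 10, hence C = 10.
The 2 variables E and G are confined to {4, 6}, which locks those values in; drop them from A, B.
So A = 12.

12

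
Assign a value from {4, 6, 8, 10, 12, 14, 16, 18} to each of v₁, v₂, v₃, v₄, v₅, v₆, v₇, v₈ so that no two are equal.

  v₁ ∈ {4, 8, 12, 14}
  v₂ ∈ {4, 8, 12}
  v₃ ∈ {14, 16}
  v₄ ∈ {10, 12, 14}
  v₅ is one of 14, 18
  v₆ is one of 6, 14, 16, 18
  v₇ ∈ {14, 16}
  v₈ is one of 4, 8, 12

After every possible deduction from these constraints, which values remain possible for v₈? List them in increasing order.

4, 8, 12

The 8 variables together cover exactly {4, 6, 8, 10, 12, 14, 16, 18} — 8 values for 8 variables — and 6 appears only in v₆'s list, so v₆ = 6.
Among the 7 still-open variables, 10 fits only v₄ (and all 7 values in {4, 8, 10, 12, 14, 16, 18} must be used), so v₄ = 10.
The 6 still-open variables draw from only 6 values {4, 8, 12, 14, 16, 18}, so each is used; only v₅ can be 18, hence v₅ = 18.
v₃ and v₇ share exactly the 2 values {14, 16}; by pigeonhole those values go to them, so strike 14, 16 from v₁.
No further eliminations apply; v₈ can still be any of 4, 8, 12.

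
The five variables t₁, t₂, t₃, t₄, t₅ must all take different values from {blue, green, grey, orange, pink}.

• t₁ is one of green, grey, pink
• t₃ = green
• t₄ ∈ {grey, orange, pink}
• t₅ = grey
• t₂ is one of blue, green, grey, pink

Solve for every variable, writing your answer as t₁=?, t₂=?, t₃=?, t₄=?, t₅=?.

t₃'s domain is down to {green}, so t₃ = green. Remove green from t₁, t₂.
t₅ must be grey (only option left). So t₁, t₂, t₄ can't be grey.
t₁ has just one choice, so t₁ = pink. So t₂, t₄ can't be pink.
t₂ has just one choice, so t₂ = blue.
That leaves t₄ = orange.

t₁=pink, t₂=blue, t₃=green, t₄=orange, t₅=grey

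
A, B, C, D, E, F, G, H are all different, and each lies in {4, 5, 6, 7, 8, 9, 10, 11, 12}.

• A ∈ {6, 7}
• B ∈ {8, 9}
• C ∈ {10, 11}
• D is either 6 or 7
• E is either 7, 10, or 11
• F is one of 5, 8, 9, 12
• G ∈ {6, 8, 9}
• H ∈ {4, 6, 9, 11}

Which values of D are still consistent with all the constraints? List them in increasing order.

6, 7

The 2 variables A and D are confined to {6, 7}, which locks those values in; drop them from E, G, H.
The 2 variables B and G are confined to {8, 9}, which locks those values in; drop them from F, H.
The 2 variables C and E are confined to {10, 11}, which locks those values in; drop them from H.
H must be 4 (only option left).
No further eliminations apply; D can still be any of 6, 7.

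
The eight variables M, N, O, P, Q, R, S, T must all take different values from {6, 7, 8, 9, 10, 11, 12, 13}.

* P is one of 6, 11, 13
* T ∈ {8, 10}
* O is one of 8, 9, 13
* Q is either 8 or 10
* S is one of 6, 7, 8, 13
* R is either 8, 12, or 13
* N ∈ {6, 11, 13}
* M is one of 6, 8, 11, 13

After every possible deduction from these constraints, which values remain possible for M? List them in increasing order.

6, 11, 13

The 8 variables together cover exactly {6, 7, 8, 9, 10, 11, 12, 13} — 8 values for 8 variables — and 7 appears only in S's list, so S = 7.
The 7 still-open variables draw from only 7 values {6, 8, 9, 10, 11, 12, 13}, so each is used; only O can be 9, hence O = 9.
The 6 still-open variables draw from only 6 values {6, 8, 10, 11, 12, 13}, so each is used; only R can be 12, hence R = 12.
Q and T between them cover only {8, 10} — a naked pair. Remove those values from M.
No further eliminations apply; M can still be any of 6, 11, 13.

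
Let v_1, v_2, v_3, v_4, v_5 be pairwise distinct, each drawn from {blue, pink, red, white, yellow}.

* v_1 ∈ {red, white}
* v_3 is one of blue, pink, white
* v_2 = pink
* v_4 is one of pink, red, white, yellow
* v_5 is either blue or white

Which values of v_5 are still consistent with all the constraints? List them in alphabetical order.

v_2 must be pink (only option left). Strike pink from v_3, v_4.
The 4 still-open variables draw from only 4 values {blue, red, white, yellow}, so each is used; only v_4 can be yellow, hence v_4 = yellow.
Among the 3 still-open variables, red fits only v_1 (and all 3 values in {blue, red, white} must be used), so v_1 = red.
No further eliminations apply; v_5 can still be any of blue, white.

blue, white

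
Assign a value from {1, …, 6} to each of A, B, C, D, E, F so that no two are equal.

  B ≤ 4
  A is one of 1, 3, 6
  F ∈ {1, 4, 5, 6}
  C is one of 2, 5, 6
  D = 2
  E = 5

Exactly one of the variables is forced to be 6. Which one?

C

D's domain is down to {2}, so D = 2. Eliminate 2 elsewhere: B, C.
E's domain is down to {5}, so E = 5. Strike 5 from C, F.
So 6 goes to C.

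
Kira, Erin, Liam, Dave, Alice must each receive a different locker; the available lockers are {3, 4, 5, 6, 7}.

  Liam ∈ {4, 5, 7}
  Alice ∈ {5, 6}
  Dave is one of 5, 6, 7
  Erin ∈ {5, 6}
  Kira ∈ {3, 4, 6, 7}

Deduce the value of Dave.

The 5 variables draw from only 5 values {3, 4, 5, 6, 7}, so each is used; only Kira can be 3, hence Kira = 3.
Among the 4 still-open variables, 4 fits only Liam (and all 4 values in {4, 5, 6, 7} must be used), so Liam = 4.
The 3 still-open variables draw from only 3 values {5, 6, 7}, so each is used; only Dave can be 7, hence Dave = 7.

7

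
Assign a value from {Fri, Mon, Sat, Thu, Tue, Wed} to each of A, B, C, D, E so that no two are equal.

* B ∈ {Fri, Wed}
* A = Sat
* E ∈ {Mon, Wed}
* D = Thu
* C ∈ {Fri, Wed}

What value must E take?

Mon

A has just one choice, so A = Sat.
D's domain is down to {Thu}, so D = Thu.
Among the 3 still-open variables, Mon fits only E (and all 3 values in {Fri, Mon, Wed} must be used), so E = Mon.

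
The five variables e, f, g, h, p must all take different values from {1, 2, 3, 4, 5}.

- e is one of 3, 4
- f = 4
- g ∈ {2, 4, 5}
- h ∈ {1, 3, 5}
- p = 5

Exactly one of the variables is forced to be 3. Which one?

f must be 4 (only option left). So e, g can't be 4.
So 3 goes to e.

e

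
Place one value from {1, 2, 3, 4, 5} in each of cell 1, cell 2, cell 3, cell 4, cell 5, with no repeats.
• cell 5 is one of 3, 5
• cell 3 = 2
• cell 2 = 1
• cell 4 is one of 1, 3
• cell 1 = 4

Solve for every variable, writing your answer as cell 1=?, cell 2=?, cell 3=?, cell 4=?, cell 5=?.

cell 1=4, cell 2=1, cell 3=2, cell 4=3, cell 5=5

cell 1 has just one choice, so cell 1 = 4.
cell 2 has just one choice, so cell 2 = 1. Eliminate 1 elsewhere: cell 4.
cell 3 must be 2 (only option left).
That leaves cell 4 = 3. Remove 3 from cell 5.
cell 5's domain is down to {5}, so cell 5 = 5.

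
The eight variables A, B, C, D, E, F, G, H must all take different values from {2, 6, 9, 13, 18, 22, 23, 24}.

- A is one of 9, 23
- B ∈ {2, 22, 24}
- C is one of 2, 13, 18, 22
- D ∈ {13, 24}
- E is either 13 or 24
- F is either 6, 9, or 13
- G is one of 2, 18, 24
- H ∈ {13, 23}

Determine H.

23

The 8 variables together cover exactly {2, 6, 9, 13, 18, 22, 23, 24} — 8 values for 8 variables — and 6 appears only in F's list, so F = 6.
The 7 still-open variables together cover exactly {2, 9, 13, 18, 22, 23, 24} — 7 values for 7 variables — and 9 appears only in A's list, so A = 9.
The 6 still-open variables together cover exactly {2, 13, 18, 22, 23, 24} — 6 values for 6 variables — and 23 appears only in H's list, so H = 23.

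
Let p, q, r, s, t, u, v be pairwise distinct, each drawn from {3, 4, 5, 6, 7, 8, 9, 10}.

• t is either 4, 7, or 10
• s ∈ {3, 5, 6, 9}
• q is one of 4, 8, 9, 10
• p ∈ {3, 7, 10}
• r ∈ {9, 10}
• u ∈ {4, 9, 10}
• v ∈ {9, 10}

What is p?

r and v share exactly the 2 values {9, 10}; by pigeonhole those values go to them, so strike 9, 10 from p, q, s, t, u.
u's domain is down to {4}, so u = 4. So q, t can't be 4.
q's domain is down to {8}, so q = 8.
t has just one choice, so t = 7. Remove 7 from p.
So p = 3.

3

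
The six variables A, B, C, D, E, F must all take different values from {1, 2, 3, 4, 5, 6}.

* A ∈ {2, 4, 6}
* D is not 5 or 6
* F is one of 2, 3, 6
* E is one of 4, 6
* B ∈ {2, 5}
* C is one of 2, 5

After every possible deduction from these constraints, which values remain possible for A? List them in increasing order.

4, 6

The 6 variables draw from only 6 values {1, 2, 3, 4, 5, 6}, so each is used; only D can be 1, hence D = 1.
The 5 still-open variables together cover exactly {2, 3, 4, 5, 6} — 5 values for 5 variables — and 3 appears only in F's list, so F = 3.
B and C between them cover only {2, 5} — a naked pair. Remove those values from A.
No further eliminations apply; A can still be any of 4, 6.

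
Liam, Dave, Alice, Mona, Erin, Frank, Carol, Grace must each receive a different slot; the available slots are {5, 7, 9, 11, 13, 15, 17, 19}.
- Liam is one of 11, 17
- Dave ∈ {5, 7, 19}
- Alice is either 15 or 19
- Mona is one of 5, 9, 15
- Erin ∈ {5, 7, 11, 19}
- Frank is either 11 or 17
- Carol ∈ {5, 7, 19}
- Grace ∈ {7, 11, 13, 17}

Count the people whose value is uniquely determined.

Among the 8 variables, 9 fits only Mona (and all 8 values in {5, 7, 9, 11, 13, 15, 17, 19} must be used), so Mona = 9.
The 7 still-open variables draw from only 7 values {5, 7, 11, 13, 15, 17, 19}, so each is used; only Grace can be 13, hence Grace = 13.
The 6 still-open variables draw from only 6 values {5, 7, 11, 15, 17, 19}, so each is used; only Alice can be 15, hence Alice = 15.
The 2 variables Liam and Frank are confined to {11, 17}, which locks those values in; drop them from Erin.
Determined: Alice=15, Mona=9, Grace=13. The other people each still have more than one consistent value. That makes 3.

3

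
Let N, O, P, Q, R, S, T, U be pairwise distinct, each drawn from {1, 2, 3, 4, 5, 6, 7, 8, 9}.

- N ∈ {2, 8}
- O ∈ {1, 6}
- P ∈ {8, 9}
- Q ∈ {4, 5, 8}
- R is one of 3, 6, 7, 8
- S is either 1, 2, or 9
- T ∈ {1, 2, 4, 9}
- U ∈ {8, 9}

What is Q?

P and U share exactly the 2 values {8, 9}; by pigeonhole those values go to them, so strike 8, 9 from N, Q, R, S, T.
N's domain is down to {2}, so N = 2. Strike 2 from S, T.
S has just one choice, so S = 1. Eliminate 1 elsewhere: O, T.
That leaves T = 4. Eliminate 4 elsewhere: Q.
So Q = 5.

5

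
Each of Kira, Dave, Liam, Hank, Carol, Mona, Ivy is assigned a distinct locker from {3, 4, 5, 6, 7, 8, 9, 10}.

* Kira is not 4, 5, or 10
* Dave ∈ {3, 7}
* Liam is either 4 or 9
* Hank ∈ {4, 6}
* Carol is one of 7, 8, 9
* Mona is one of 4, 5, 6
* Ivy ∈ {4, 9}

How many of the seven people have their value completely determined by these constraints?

The 7 variables draw from only 7 values {3, 4, 5, 6, 7, 8, 9}, so each is used; only Mona can be 5, hence Mona = 5.
Liam and Ivy share exactly the 2 values {4, 9}; by pigeonhole those values go to them, so strike 4, 9 from Kira, Hank, Carol.
Hank's domain is down to {6}, so Hank = 6. So Kira can't be 6.
Determined: Hank=6, Mona=5. The other people each still have more than one consistent value. That makes 2.

2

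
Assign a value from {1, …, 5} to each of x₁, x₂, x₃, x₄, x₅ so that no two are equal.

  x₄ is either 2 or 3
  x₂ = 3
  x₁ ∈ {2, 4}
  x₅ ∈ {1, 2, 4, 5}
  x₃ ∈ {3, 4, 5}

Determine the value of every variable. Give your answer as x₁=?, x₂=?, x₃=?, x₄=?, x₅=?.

x₂'s domain is down to {3}, so x₂ = 3. So x₃, x₄ can't be 3.
x₄ must be 2 (only option left). Eliminate 2 elsewhere: x₁, x₅.
x₁'s domain is down to {4}, so x₁ = 4. Strike 4 from x₃, x₅.
x₃'s domain is down to {5}, so x₃ = 5. So x₅ can't be 5.
x₅ has just one choice, so x₅ = 1.

x₁=4, x₂=3, x₃=5, x₄=2, x₅=1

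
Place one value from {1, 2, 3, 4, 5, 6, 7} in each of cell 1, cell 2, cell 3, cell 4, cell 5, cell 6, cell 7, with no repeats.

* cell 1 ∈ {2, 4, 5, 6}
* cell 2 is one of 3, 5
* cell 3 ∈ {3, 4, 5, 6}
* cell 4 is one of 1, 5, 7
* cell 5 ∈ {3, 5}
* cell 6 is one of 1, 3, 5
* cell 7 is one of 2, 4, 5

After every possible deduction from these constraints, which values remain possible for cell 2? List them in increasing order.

The 7 variables together cover exactly {1, 2, 3, 4, 5, 6, 7} — 7 values for 7 variables — and 7 appears only in cell 4's list, so cell 4 = 7.
The 6 still-open variables draw from only 6 values {1, 2, 3, 4, 5, 6}, so each is used; only cell 6 can be 1, hence cell 6 = 1.
cell 2 and cell 5 between them cover only {3, 5} — a naked pair. Remove those values from cell 1, cell 3, cell 7.
No further eliminations apply; cell 2 can still be any of 3, 5.

3, 5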